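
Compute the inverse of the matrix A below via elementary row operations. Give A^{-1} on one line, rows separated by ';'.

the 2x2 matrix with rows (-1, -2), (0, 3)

Gauss-Jordan on [A | I]:
R1 <- (1/-1)*R1:  [  1   2  |  -1   0 ]
R2 <- (1/3)*R2:  [   0    1  |    0  1/3 ]
R1 <- R1 - (2)*R2:  [    1     0  |    -1  -2/3 ]
Right block of [I | A^{-1}] is the inverse:
[ -1  -2/3 ]
[  0   1/3 ]

inverse = [-1 -2/3; 0 1/3]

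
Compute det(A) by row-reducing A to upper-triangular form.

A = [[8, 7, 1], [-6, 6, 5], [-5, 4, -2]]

Forward elimination:
R2 <- R2 - (-3/4)*R1:  [    0  45/4  23/4 ]
R3 <- R3 - (-5/8)*R1:  [     0   67/8  -11/8 ]
R3 <- R3 - (67/90)*R2:  [       0        0  -509/90 ]
Upper-triangular form:
[ 8     7        1 ]
[ 0  45/4     23/4 ]
[ 0     0  -509/90 ]
det(A) = (-1)^0 * (8) * (45/4) * (-509/90) = -509  (0 row swaps -> sign +1)

det(A) = -509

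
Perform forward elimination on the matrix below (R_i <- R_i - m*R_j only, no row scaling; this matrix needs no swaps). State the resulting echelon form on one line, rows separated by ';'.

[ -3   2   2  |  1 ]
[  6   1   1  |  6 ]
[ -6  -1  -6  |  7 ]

Forward elimination:
R2 <- R2 - (-2)*R1:  [ 0  5  5  8 ]
R3 <- R3 - (2)*R1:  [   0   -5  -10    5 ]
R3 <- R3 - (-1)*R2:  [  0   0  -5  13 ]
Row echelon form:
[ -3  2   2  |   1 ]
[  0  5   5  |   8 ]
[  0  0  -5  |  13 ]

REF = [-3 2 2 1; 0 5 5 8; 0 0 -5 13]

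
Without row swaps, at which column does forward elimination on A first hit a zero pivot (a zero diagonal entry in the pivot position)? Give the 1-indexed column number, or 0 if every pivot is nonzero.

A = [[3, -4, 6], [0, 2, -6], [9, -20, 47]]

Naive forward elimination:
R3 <- R3 - (3)*R1:  [  0  -8  29 ]
R3 <- R3 - (-4)*R2:  [ 0  0  5 ]
All pivots nonzero; naive elimination completes without hitting a zero pivot.

first zero-pivot column = 0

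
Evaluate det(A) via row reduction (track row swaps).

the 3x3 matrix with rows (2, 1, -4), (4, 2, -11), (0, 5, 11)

det(A) = 30

Forward elimination:
R2 <- R2 - (2)*R1:  [  0   0  -3 ]
R2 <-> R3   (pivot in column 2 was zero)
[ 2  1  -4 ]
[ 0  5  11 ]
[ 0  0  -3 ]
Upper-triangular form:
[ 2  1  -4 ]
[ 0  5  11 ]
[ 0  0  -3 ]
det(A) = (-1)^1 * (2) * (5) * (-3) = 30  (1 row swap -> sign -1)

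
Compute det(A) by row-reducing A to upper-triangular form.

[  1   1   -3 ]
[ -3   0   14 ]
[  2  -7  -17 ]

Forward elimination:
R2 <- R2 - (-3)*R1:  [ 0  3  5 ]
R3 <- R3 - (2)*R1:  [   0   -9  -11 ]
R3 <- R3 - (-3)*R2:  [ 0  0  4 ]
Upper-triangular form:
[ 1  1  -3 ]
[ 0  3   5 ]
[ 0  0   4 ]
det(A) = (-1)^0 * (1) * (3) * (4) = 12  (0 row swaps -> sign +1)

det(A) = 12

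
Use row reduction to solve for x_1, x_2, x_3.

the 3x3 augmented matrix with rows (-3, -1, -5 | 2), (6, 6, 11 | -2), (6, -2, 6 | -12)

Forward elimination on [A|b]:
R2 <- R2 - (-2)*R1:  [ 0  4  1  2 ]
R3 <- R3 - (-2)*R1:  [  0  -4  -4  -8 ]
R3 <- R3 - (-1)*R2:  [  0   0  -3  -6 ]
Row echelon form:
[ -3  -1  -5  |   2 ]
[  0   4   1  |   2 ]
[  0   0  -3  |  -6 ]
Back-substitution:
x_3 = (-6) / -3 = 2
x_2 = (2 - (1)*(2)) / 4 = 0
x_1 = (2 - (-1)*(0) - (-5)*(2)) / -3 = -4

(-4, 0, 2)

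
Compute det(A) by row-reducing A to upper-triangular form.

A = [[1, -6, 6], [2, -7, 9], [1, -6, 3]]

det(A) = -15

Forward elimination:
R2 <- R2 - (2)*R1:  [  0   5  -3 ]
R3 <- R3 - (1)*R1:  [  0   0  -3 ]
Upper-triangular form:
[ 1  -6   6 ]
[ 0   5  -3 ]
[ 0   0  -3 ]
det(A) = (-1)^0 * (1) * (5) * (-3) = -15  (0 row swaps -> sign +1)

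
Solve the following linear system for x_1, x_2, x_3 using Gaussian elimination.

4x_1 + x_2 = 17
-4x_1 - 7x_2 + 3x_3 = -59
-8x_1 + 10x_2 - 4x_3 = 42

Forward elimination on [A|b]:
R2 <- R2 - (-1)*R1:  [   0   -6    3  -42 ]
R3 <- R3 - (-2)*R1:  [  0  12  -4  76 ]
R3 <- R3 - (-2)*R2:  [  0   0   2  -8 ]
Row echelon form:
[ 4   1  0  |   17 ]
[ 0  -6  3  |  -42 ]
[ 0   0  2  |   -8 ]
Back-substitution:
x_3 = (-8) / 2 = -4
x_2 = (-42 - (3)*(-4)) / -6 = 5
x_1 = (17 - (1)*(5)) / 4 = 3

(3, 5, -4)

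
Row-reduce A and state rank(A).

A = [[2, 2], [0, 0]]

Row reduction:
Row echelon form:
[ 2  2 ]
[ 0  0 ]
Nonzero rows / pivot columns: 1

rank(A) = 1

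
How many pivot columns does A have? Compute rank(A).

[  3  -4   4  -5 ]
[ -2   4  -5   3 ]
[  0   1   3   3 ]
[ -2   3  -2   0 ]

rank(A) = 4

Row reduction:
R2 <- R2 - (-2/3)*R1:  [    0   4/3  -7/3  -1/3 ]
R4 <- R4 - (-2/3)*R1:  [     0    1/3    2/3  -10/3 ]
R3 <- R3 - (3/4)*R2:  [    0     0  19/4  13/4 ]
R4 <- R4 - (1/4)*R2:  [     0      0    5/4  -13/4 ]
R4 <- R4 - (5/19)*R3:  [      0       0       0  -78/19 ]
Row echelon form:
[ 3   -4     4      -5 ]
[ 0  4/3  -7/3    -1/3 ]
[ 0    0  19/4    13/4 ]
[ 0    0     0  -78/19 ]
Nonzero rows / pivot columns: 4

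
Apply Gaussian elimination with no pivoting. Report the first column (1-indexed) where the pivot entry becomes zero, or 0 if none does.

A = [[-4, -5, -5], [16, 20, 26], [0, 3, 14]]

first zero-pivot column = 2

Naive forward elimination:
R2 <- R2 - (-4)*R1:  [ 0  0  6 ]
Matrix at this point:
[ -4  -5  -5 ]
[  0   0   6 ]
[  0   3  14 ]
Pivot entry (2,2) is zero but row 3 has 3 in column 2 -> naive elimination stops; a row interchange (e.g. R2 <-> R3) would be required here.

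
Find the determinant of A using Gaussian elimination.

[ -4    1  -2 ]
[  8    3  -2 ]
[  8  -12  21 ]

Forward elimination:
R2 <- R2 - (-2)*R1:  [  0   5  -6 ]
R3 <- R3 - (-2)*R1:  [   0  -10   17 ]
R3 <- R3 - (-2)*R2:  [ 0  0  5 ]
Upper-triangular form:
[ -4  1  -2 ]
[  0  5  -6 ]
[  0  0   5 ]
det(A) = (-1)^0 * (-4) * (5) * (5) = -100  (0 row swaps -> sign +1)

det(A) = -100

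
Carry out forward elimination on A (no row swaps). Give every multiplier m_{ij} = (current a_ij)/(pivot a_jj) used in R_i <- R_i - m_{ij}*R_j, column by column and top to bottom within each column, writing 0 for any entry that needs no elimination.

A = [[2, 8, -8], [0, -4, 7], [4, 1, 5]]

multipliers: 0, 2, 15/4

Forward elimination:
R2: entry in column 1 is already 0 -> m_{21} = 0 (no row operation needed)
R3 <- R3 - (2)*R1:  [   0  -15   21 ]
R3 <- R3 - (15/4)*R2:  [     0      0  -21/4 ]
Multipliers (in order of application): m_{21} = 0, m_{31} = 2, m_{32} = 15/4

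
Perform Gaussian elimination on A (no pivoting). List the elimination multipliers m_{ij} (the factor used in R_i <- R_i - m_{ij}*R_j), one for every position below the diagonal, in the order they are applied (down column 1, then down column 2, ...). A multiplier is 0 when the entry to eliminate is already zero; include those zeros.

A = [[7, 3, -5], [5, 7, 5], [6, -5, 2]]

Forward elimination:
R2 <- R2 - (5/7)*R1:  [    0  34/7  60/7 ]
R3 <- R3 - (6/7)*R1:  [     0  -53/7   44/7 ]
R3 <- R3 - (-53/34)*R2:  [      0       0  334/17 ]
Multipliers (in order of application): m_{21} = 5/7, m_{31} = 6/7, m_{32} = -53/34

multipliers: 5/7, 6/7, -53/34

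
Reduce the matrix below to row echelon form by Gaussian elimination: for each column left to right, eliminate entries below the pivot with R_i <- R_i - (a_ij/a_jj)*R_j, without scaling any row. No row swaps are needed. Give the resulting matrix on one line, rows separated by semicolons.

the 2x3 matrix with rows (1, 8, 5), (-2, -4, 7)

REF = [1 8 5; 0 12 17]

Forward elimination:
R2 <- R2 - (-2)*R1:  [  0  12  17 ]
Row echelon form:
[ 1   8   5 ]
[ 0  12  17 ]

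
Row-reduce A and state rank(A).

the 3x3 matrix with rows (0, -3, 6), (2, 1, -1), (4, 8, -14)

Row reduction:
R1 <-> R2   (pivot in column 1 was zero)
[ 2   1   -1 ]
[ 0  -3    6 ]
[ 4   8  -14 ]
R3 <- R3 - (2)*R1:  [   0    6  -12 ]
R3 <- R3 - (-2)*R2:  [ 0  0  0 ]
Row echelon form:
[ 2   1  -1 ]
[ 0  -3   6 ]
[ 0   0   0 ]
Nonzero rows / pivot columns: 2

rank(A) = 2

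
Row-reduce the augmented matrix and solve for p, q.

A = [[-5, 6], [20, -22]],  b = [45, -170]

Forward elimination on [A|b]:
R2 <- R2 - (-4)*R1:  [  0   2  10 ]
Row echelon form:
[ -5  6  |  45 ]
[  0  2  |  10 ]
Back-substitution:
q = (10) / 2 = 5
p = (45 - (6)*(5)) / -5 = -3

(-3, 5)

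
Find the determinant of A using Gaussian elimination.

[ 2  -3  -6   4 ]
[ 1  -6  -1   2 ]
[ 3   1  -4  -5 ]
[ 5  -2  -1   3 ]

Forward elimination:
R2 <- R2 - (1/2)*R1:  [    0  -9/2     2     0 ]
R3 <- R3 - (3/2)*R1:  [    0  11/2     5   -11 ]
R4 <- R4 - (5/2)*R1:  [    0  11/2    14    -7 ]
R3 <- R3 - (-11/9)*R2:  [    0     0  67/9   -11 ]
R4 <- R4 - (-11/9)*R2:  [     0      0  148/9     -7 ]
R4 <- R4 - (148/67)*R3:  [       0        0        0  1159/67 ]
Upper-triangular form:
[ 2    -3    -6        4 ]
[ 0  -9/2     2        0 ]
[ 0     0  67/9      -11 ]
[ 0     0     0  1159/67 ]
det(A) = (-1)^0 * (2) * (-9/2) * (67/9) * (1159/67) = -1159  (0 row swaps -> sign +1)

det(A) = -1159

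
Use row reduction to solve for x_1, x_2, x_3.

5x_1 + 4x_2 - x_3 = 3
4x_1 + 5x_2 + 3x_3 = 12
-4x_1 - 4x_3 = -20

Forward elimination on [A|b]:
R2 <- R2 - (4/5)*R1:  [    0   9/5  19/5  48/5 ]
R3 <- R3 - (-4/5)*R1:  [     0   16/5  -24/5  -88/5 ]
R3 <- R3 - (16/9)*R2:  [      0       0  -104/9  -104/3 ]
Row echelon form:
[ 5    4      -1  |       3 ]
[ 0  9/5    19/5  |    48/5 ]
[ 0    0  -104/9  |  -104/3 ]
Back-substitution:
x_3 = (-104/3) / (-104/9) = 3
x_2 = (48/5 - (19/5)*(3)) / (9/5) = -1
x_1 = (3 - (4)*(-1) - (-1)*(3)) / 5 = 2

(2, -1, 3)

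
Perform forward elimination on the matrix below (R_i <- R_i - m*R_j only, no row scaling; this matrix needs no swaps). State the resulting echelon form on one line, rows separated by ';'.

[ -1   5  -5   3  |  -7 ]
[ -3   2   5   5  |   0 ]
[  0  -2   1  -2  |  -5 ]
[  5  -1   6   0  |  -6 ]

Forward elimination:
R2 <- R2 - (3)*R1:  [   0  -13   20   -4   21 ]
R4 <- R4 - (-5)*R1:  [   0   24  -19   15  -41 ]
R3 <- R3 - (2/13)*R2:  [       0        0   -27/13   -18/13  -107/13 ]
R4 <- R4 - (-24/13)*R2:  [      0       0  233/13   99/13  -29/13 ]
R4 <- R4 - (-233/27)*R3:  [        0         0         0     -13/3  -1978/27 ]
Row echelon form:
[ -1    5      -5       3  |        -7 ]
[  0  -13      20      -4  |        21 ]
[  0    0  -27/13  -18/13  |   -107/13 ]
[  0    0       0   -13/3  |  -1978/27 ]

REF = [-1 5 -5 3 -7; 0 -13 20 -4 21; 0 0 -27/13 -18/13 -107/13; 0 0 0 -13/3 -1978/27]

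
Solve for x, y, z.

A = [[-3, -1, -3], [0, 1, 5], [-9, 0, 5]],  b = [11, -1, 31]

Forward elimination on [A|b]:
R3 <- R3 - (3)*R1:  [  0   3  14  -2 ]
R3 <- R3 - (3)*R2:  [  0   0  -1   1 ]
Row echelon form:
[ -3  -1  -3  |  11 ]
[  0   1   5  |  -1 ]
[  0   0  -1  |   1 ]
Back-substitution:
z = (1) / -1 = -1
y = (-1 - (5)*(-1)) / 1 = 4
x = (11 - (-1)*(4) - (-3)*(-1)) / -3 = -4

(-4, 4, -1)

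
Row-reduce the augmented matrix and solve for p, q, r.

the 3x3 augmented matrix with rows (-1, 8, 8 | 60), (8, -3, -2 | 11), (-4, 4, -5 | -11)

Forward elimination on [A|b]:
R2 <- R2 - (-8)*R1:  [   0   61   62  491 ]
R3 <- R3 - (4)*R1:  [    0   -28   -37  -251 ]
R3 <- R3 - (-28/61)*R2:  [        0         0   -521/61  -1563/61 ]
Row echelon form:
[ -1   8        8  |        60 ]
[  0  61       62  |       491 ]
[  0   0  -521/61  |  -1563/61 ]
Back-substitution:
r = (-1563/61) / (-521/61) = 3
q = (491 - (62)*(3)) / 61 = 5
p = (60 - (8)*(5) - (8)*(3)) / -1 = 4

(4, 5, 3)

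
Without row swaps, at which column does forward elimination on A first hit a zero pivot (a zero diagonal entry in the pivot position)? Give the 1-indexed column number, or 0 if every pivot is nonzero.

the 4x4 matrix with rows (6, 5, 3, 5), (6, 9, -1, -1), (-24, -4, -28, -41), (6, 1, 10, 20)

Naive forward elimination:
R2 <- R2 - (1)*R1:  [  0   4  -4  -6 ]
R3 <- R3 - (-4)*R1:  [   0   16  -16  -21 ]
R4 <- R4 - (1)*R1:  [  0  -4   7  15 ]
R3 <- R3 - (4)*R2:  [ 0  0  0  3 ]
R4 <- R4 - (-1)*R2:  [ 0  0  3  9 ]
Matrix at this point:
[ 6  5   3   5 ]
[ 0  4  -4  -6 ]
[ 0  0   0   3 ]
[ 0  0   3   9 ]
Pivot entry (3,3) is zero but row 4 has 3 in column 3 -> naive elimination stops; a row interchange (e.g. R3 <-> R4) would be required here.

first zero-pivot column = 3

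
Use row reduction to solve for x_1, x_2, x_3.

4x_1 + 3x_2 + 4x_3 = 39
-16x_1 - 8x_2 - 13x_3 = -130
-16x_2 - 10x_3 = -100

(4, 5, 2)

Forward elimination on [A|b]:
R2 <- R2 - (-4)*R1:  [  0   4   3  26 ]
R3 <- R3 - (-4)*R2:  [ 0  0  2  4 ]
Row echelon form:
[ 4  3  4  |  39 ]
[ 0  4  3  |  26 ]
[ 0  0  2  |   4 ]
Back-substitution:
x_3 = (4) / 2 = 2
x_2 = (26 - (3)*(2)) / 4 = 5
x_1 = (39 - (3)*(5) - (4)*(2)) / 4 = 4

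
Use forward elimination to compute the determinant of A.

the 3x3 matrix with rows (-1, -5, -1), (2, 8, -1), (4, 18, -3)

Forward elimination:
R2 <- R2 - (-2)*R1:  [  0  -2  -3 ]
R3 <- R3 - (-4)*R1:  [  0  -2  -7 ]
R3 <- R3 - (1)*R2:  [  0   0  -4 ]
Upper-triangular form:
[ -1  -5  -1 ]
[  0  -2  -3 ]
[  0   0  -4 ]
det(A) = (-1)^0 * (-1) * (-2) * (-4) = -8  (0 row swaps -> sign +1)

det(A) = -8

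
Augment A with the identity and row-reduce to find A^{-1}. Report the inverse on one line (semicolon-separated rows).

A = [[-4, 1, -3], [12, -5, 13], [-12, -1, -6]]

Gauss-Jordan on [A | I]:
R1 <- (1/-4)*R1:  [    1  -1/4   3/4  |  -1/4     0     0 ]
R2 <- R2 - (12)*R1:  [  0  -2   4  |   3   1   0 ]
R3 <- R3 - (-12)*R1:  [  0  -4   3  |  -3   0   1 ]
R2 <- (1/-2)*R2:  [    0     1    -2  |  -3/2  -1/2     0 ]
R1 <- R1 - (-1/4)*R2:  [    1     0   1/4  |  -5/8  -1/8     0 ]
R3 <- R3 - (-4)*R2:  [  0   0  -5  |  -9  -2   1 ]
R3 <- (1/-5)*R3:  [    0     0     1  |   9/5   2/5  -1/5 ]
R1 <- R1 - (1/4)*R3:  [      1       0       0  |  -43/40   -9/40    1/20 ]
R2 <- R2 - (-2)*R3:  [     0      1      0  |  21/10   3/10   -2/5 ]
Right block of [I | A^{-1}] is the inverse:
[ -43/40  -9/40  1/20 ]
[  21/10   3/10  -2/5 ]
[    9/5    2/5  -1/5 ]

inverse = [-43/40 -9/40 1/20; 21/10 3/10 -2/5; 9/5 2/5 -1/5]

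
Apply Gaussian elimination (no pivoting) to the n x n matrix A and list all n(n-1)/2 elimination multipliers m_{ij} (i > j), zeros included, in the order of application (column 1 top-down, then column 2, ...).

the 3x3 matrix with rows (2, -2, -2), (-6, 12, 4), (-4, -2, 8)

multipliers: -3, -2, -1

Forward elimination:
R2 <- R2 - (-3)*R1:  [  0   6  -2 ]
R3 <- R3 - (-2)*R1:  [  0  -6   4 ]
R3 <- R3 - (-1)*R2:  [ 0  0  2 ]
Multipliers (in order of application): m_{21} = -3, m_{31} = -2, m_{32} = -1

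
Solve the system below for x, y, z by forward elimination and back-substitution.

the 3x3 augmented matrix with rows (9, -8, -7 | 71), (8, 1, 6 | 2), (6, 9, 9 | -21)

(4, 0, -5)

Forward elimination on [A|b]:
R2 <- R2 - (8/9)*R1:  [      0    73/9   110/9  -550/9 ]
R3 <- R3 - (2/3)*R1:  [      0    43/3    41/3  -205/3 ]
R3 <- R3 - (129/73)*R2:  [       0        0  -579/73  2895/73 ]
Row echelon form:
[ 9    -8       -7  |       71 ]
[ 0  73/9    110/9  |   -550/9 ]
[ 0     0  -579/73  |  2895/73 ]
Back-substitution:
z = (2895/73) / (-579/73) = -5
y = (-550/9 - (110/9)*(-5)) / (73/9) = 0
x = (71 - (-8)*(0) - (-7)*(-5)) / 9 = 4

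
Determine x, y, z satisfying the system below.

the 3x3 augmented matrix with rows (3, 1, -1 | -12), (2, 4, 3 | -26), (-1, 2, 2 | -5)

Forward elimination on [A|b]:
R2 <- R2 - (2/3)*R1:  [    0  10/3  11/3   -18 ]
R3 <- R3 - (-1/3)*R1:  [   0  7/3  5/3   -9 ]
R3 <- R3 - (7/10)*R2:  [     0      0  -9/10   18/5 ]
Row echelon form:
[ 3     1     -1  |   -12 ]
[ 0  10/3   11/3  |   -18 ]
[ 0     0  -9/10  |  18/5 ]
Back-substitution:
z = (18/5) / (-9/10) = -4
y = (-18 - (11/3)*(-4)) / (10/3) = -1
x = (-12 - (1)*(-1) - (-1)*(-4)) / 3 = -5

(-5, -1, -4)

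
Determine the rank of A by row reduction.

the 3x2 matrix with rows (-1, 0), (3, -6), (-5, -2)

Row reduction:
R2 <- R2 - (-3)*R1:  [  0  -6 ]
R3 <- R3 - (5)*R1:  [  0  -2 ]
R3 <- R3 - (1/3)*R2:  [ 0  0 ]
Row echelon form:
[ -1   0 ]
[  0  -6 ]
[  0   0 ]
Nonzero rows / pivot columns: 2

rank(A) = 2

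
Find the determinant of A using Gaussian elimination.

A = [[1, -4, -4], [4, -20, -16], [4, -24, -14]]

Forward elimination:
R2 <- R2 - (4)*R1:  [  0  -4   0 ]
R3 <- R3 - (4)*R1:  [  0  -8   2 ]
R3 <- R3 - (2)*R2:  [ 0  0  2 ]
Upper-triangular form:
[ 1  -4  -4 ]
[ 0  -4   0 ]
[ 0   0   2 ]
det(A) = (-1)^0 * (1) * (-4) * (2) = -8  (0 row swaps -> sign +1)

det(A) = -8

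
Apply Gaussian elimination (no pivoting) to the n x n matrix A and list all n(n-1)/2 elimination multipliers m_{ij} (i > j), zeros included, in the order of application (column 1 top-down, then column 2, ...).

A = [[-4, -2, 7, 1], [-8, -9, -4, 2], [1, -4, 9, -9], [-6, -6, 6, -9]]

multipliers: 2, -1/4, 3/2, 9/10, 3/5, 18/77

Forward elimination:
R2 <- R2 - (2)*R1:  [   0   -5  -18    0 ]
R3 <- R3 - (-1/4)*R1:  [     0   -9/2   43/4  -35/4 ]
R4 <- R4 - (3/2)*R1:  [     0     -3   -9/2  -21/2 ]
R3 <- R3 - (9/10)*R2:  [      0       0  539/20   -35/4 ]
R4 <- R4 - (3/5)*R2:  [     0      0  63/10  -21/2 ]
R4 <- R4 - (18/77)*R3:  [      0       0       0  -93/11 ]
Multipliers (in order of application): m_{21} = 2, m_{31} = -1/4, m_{41} = 3/2, m_{32} = 9/10, m_{42} = 3/5, m_{43} = 18/77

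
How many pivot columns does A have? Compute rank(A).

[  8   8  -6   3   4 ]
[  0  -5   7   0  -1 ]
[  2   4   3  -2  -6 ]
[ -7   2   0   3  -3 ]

rank(A) = 4

Row reduction:
R3 <- R3 - (1/4)*R1:  [     0      2    9/2  -11/4     -7 ]
R4 <- R4 - (-7/8)*R1:  [     0      9  -21/4   45/8    1/2 ]
R3 <- R3 - (-2/5)*R2:  [     0      0  73/10  -11/4  -37/5 ]
R4 <- R4 - (-9/5)*R2:  [      0       0  147/20    45/8  -13/10 ]
R4 <- R4 - (147/146)*R3:  [        0         0         0  2451/292    449/73 ]
Row echelon form:
[ 8   8     -6         3       4 ]
[ 0  -5      7         0      -1 ]
[ 0   0  73/10     -11/4   -37/5 ]
[ 0   0      0  2451/292  449/73 ]
Nonzero rows / pivot columns: 4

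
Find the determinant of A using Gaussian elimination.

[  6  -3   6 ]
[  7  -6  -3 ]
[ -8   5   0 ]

det(A) = -60

Forward elimination:
R2 <- R2 - (7/6)*R1:  [    0  -5/2   -10 ]
R3 <- R3 - (-4/3)*R1:  [ 0  1  8 ]
R3 <- R3 - (-2/5)*R2:  [ 0  0  4 ]
Upper-triangular form:
[ 6    -3    6 ]
[ 0  -5/2  -10 ]
[ 0     0    4 ]
det(A) = (-1)^0 * (6) * (-5/2) * (4) = -60  (0 row swaps -> sign +1)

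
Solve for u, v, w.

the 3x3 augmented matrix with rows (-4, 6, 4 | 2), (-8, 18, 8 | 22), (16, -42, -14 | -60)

Forward elimination on [A|b]:
R2 <- R2 - (2)*R1:  [  0   6   0  18 ]
R3 <- R3 - (-4)*R1:  [   0  -18    2  -52 ]
R3 <- R3 - (-3)*R2:  [ 0  0  2  2 ]
Row echelon form:
[ -4  6  4  |   2 ]
[  0  6  0  |  18 ]
[  0  0  2  |   2 ]
Back-substitution:
w = (2) / 2 = 1
v = (18) / 6 = 3
u = (2 - (6)*(3) - (4)*(1)) / -4 = 5

(5, 3, 1)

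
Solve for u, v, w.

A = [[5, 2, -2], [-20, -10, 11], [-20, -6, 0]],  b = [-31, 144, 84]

(-3, -4, 4)

Forward elimination on [A|b]:
R2 <- R2 - (-4)*R1:  [  0  -2   3  20 ]
R3 <- R3 - (-4)*R1:  [   0    2   -8  -40 ]
R3 <- R3 - (-1)*R2:  [   0    0   -5  -20 ]
Row echelon form:
[ 5   2  -2  |  -31 ]
[ 0  -2   3  |   20 ]
[ 0   0  -5  |  -20 ]
Back-substitution:
w = (-20) / -5 = 4
v = (20 - (3)*(4)) / -2 = -4
u = (-31 - (2)*(-4) - (-2)*(4)) / 5 = -3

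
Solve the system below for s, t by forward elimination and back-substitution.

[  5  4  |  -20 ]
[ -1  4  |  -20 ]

(0, -5)

Forward elimination on [A|b]:
R2 <- R2 - (-1/5)*R1:  [    0  24/5   -24 ]
Row echelon form:
[ 5     4  |  -20 ]
[ 0  24/5  |  -24 ]
Back-substitution:
t = (-24) / (24/5) = -5
s = (-20 - (4)*(-5)) / 5 = 0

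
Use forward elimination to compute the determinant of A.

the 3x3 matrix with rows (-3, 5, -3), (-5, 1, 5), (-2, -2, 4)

Forward elimination:
R2 <- R2 - (5/3)*R1:  [     0  -22/3     10 ]
R3 <- R3 - (2/3)*R1:  [     0  -16/3      6 ]
R3 <- R3 - (8/11)*R2:  [      0       0  -14/11 ]
Upper-triangular form:
[ -3      5      -3 ]
[  0  -22/3      10 ]
[  0      0  -14/11 ]
det(A) = (-1)^0 * (-3) * (-22/3) * (-14/11) = -28  (0 row swaps -> sign +1)

det(A) = -28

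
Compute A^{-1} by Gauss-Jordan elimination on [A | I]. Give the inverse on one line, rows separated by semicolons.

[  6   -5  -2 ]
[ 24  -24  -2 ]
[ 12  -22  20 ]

inverse = [131/36 -1 19/72; 7/2 -1 1/4; 5/3 -1/2 1/6]

Gauss-Jordan on [A | I]:
R1 <- (1/6)*R1:  [    1  -5/6  -1/3  |   1/6     0     0 ]
R2 <- R2 - (24)*R1:  [  0  -4   6  |  -4   1   0 ]
R3 <- R3 - (12)*R1:  [   0  -12   24  |   -2    0    1 ]
R2 <- (1/-4)*R2:  [    0     1  -3/2  |     1  -1/4     0 ]
R1 <- R1 - (-5/6)*R2:  [      1       0  -19/12  |       1   -5/24       0 ]
R3 <- R3 - (-12)*R2:  [  0   0   6  |  10  -3   1 ]
R3 <- (1/6)*R3:  [    0     0     1  |   5/3  -1/2   1/6 ]
R1 <- R1 - (-19/12)*R3:  [      1       0       0  |  131/36      -1   19/72 ]
R2 <- R2 - (-3/2)*R3:  [   0    1    0  |  7/2   -1  1/4 ]
Right block of [I | A^{-1}] is the inverse:
[ 131/36    -1  19/72 ]
[    7/2    -1    1/4 ]
[    5/3  -1/2    1/6 ]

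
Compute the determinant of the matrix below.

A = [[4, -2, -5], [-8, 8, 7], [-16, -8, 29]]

Forward elimination:
R2 <- R2 - (-2)*R1:  [  0   4  -3 ]
R3 <- R3 - (-4)*R1:  [   0  -16    9 ]
R3 <- R3 - (-4)*R2:  [  0   0  -3 ]
Upper-triangular form:
[ 4  -2  -5 ]
[ 0   4  -3 ]
[ 0   0  -3 ]
det(A) = (-1)^0 * (4) * (4) * (-3) = -48  (0 row swaps -> sign +1)

det(A) = -48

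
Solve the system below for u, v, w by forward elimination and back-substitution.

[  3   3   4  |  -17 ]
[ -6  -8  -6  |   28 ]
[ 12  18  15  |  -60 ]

(-4, 1, -2)

Forward elimination on [A|b]:
R2 <- R2 - (-2)*R1:  [  0  -2   2  -6 ]
R3 <- R3 - (4)*R1:  [  0   6  -1   8 ]
R3 <- R3 - (-3)*R2:  [   0    0    5  -10 ]
Row echelon form:
[ 3   3  4  |  -17 ]
[ 0  -2  2  |   -6 ]
[ 0   0  5  |  -10 ]
Back-substitution:
w = (-10) / 5 = -2
v = (-6 - (2)*(-2)) / -2 = 1
u = (-17 - (3)*(1) - (4)*(-2)) / 3 = -4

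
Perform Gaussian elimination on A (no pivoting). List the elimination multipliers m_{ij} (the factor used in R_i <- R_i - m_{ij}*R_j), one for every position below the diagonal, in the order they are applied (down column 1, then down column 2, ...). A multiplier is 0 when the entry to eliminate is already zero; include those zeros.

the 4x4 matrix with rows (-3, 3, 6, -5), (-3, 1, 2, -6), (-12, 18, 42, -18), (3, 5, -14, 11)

multipliers: 1, 4, -1, -3, -4, -4

Forward elimination:
R2 <- R2 - (1)*R1:  [  0  -2  -4  -1 ]
R3 <- R3 - (4)*R1:  [  0   6  18   2 ]
R4 <- R4 - (-1)*R1:  [  0   8  -8   6 ]
R3 <- R3 - (-3)*R2:  [  0   0   6  -1 ]
R4 <- R4 - (-4)*R2:  [   0    0  -24    2 ]
R4 <- R4 - (-4)*R3:  [  0   0   0  -2 ]
Multipliers (in order of application): m_{21} = 1, m_{31} = 4, m_{41} = -1, m_{32} = -3, m_{42} = -4, m_{43} = -4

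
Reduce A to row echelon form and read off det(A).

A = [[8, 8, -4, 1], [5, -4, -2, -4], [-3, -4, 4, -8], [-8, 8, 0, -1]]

det(A) = 3040

Forward elimination:
R2 <- R2 - (5/8)*R1:  [     0     -9    1/2  -37/8 ]
R3 <- R3 - (-3/8)*R1:  [     0     -1    5/2  -61/8 ]
R4 <- R4 - (-1)*R1:  [  0  16  -4   0 ]
R3 <- R3 - (1/9)*R2:  [     0      0   22/9  -64/9 ]
R4 <- R4 - (-16/9)*R2:  [     0      0  -28/9  -74/9 ]
R4 <- R4 - (-14/11)*R3:  [       0        0        0  -190/11 ]
Upper-triangular form:
[ 8   8    -4        1 ]
[ 0  -9   1/2    -37/8 ]
[ 0   0  22/9    -64/9 ]
[ 0   0     0  -190/11 ]
det(A) = (-1)^0 * (8) * (-9) * (22/9) * (-190/11) = 3040  (0 row swaps -> sign +1)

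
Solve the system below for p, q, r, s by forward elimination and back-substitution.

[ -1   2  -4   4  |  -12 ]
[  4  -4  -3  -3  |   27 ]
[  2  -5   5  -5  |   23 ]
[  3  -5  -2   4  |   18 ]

(4, -2, 0, -1)

Forward elimination on [A|b]:
R2 <- R2 - (-4)*R1:  [   0    4  -19   13  -21 ]
R3 <- R3 - (-2)*R1:  [  0  -1  -3   3  -1 ]
R4 <- R4 - (-3)*R1:  [   0    1  -14   16  -18 ]
R3 <- R3 - (-1/4)*R2:  [     0      0  -31/4   25/4  -25/4 ]
R4 <- R4 - (1/4)*R2:  [     0      0  -37/4   51/4  -51/4 ]
R4 <- R4 - (37/31)*R3:  [       0        0        0   164/31  -164/31 ]
Row echelon form:
[ -1  2     -4       4  |      -12 ]
[  0  4    -19      13  |      -21 ]
[  0  0  -31/4    25/4  |    -25/4 ]
[  0  0      0  164/31  |  -164/31 ]
Back-substitution:
s = (-164/31) / (164/31) = -1
r = (-25/4 - (25/4)*(-1)) / (-31/4) = 0
q = (-21 - (-19)*(0) - (13)*(-1)) / 4 = -2
p = (-12 - (2)*(-2) - (-4)*(0) - (4)*(-1)) / -1 = 4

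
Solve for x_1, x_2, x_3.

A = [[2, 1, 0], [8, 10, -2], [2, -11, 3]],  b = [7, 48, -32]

Forward elimination on [A|b]:
R2 <- R2 - (4)*R1:  [  0   6  -2  20 ]
R3 <- R3 - (1)*R1:  [   0  -12    3  -39 ]
R3 <- R3 - (-2)*R2:  [  0   0  -1   1 ]
Row echelon form:
[ 2  1   0  |   7 ]
[ 0  6  -2  |  20 ]
[ 0  0  -1  |   1 ]
Back-substitution:
x_3 = (1) / -1 = -1
x_2 = (20 - (-2)*(-1)) / 6 = 3
x_1 = (7 - (1)*(3)) / 2 = 2

(2, 3, -1)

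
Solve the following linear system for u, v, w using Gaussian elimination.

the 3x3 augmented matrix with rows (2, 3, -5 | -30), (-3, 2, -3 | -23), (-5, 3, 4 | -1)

(1, -4, 4)

Forward elimination on [A|b]:
R2 <- R2 - (-3/2)*R1:  [     0   13/2  -21/2    -68 ]
R3 <- R3 - (-5/2)*R1:  [     0   21/2  -17/2    -76 ]
R3 <- R3 - (21/13)*R2:  [      0       0  110/13  440/13 ]
Row echelon form:
[ 2     3      -5  |     -30 ]
[ 0  13/2   -21/2  |     -68 ]
[ 0     0  110/13  |  440/13 ]
Back-substitution:
w = (440/13) / (110/13) = 4
v = (-68 - (-21/2)*(4)) / (13/2) = -4
u = (-30 - (3)*(-4) - (-5)*(4)) / 2 = 1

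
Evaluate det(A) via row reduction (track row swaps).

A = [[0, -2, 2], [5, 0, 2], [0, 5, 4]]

Forward elimination:
R1 <-> R2   (pivot in column 1 was zero)
[ 5   0  2 ]
[ 0  -2  2 ]
[ 0   5  4 ]
R3 <- R3 - (-5/2)*R2:  [ 0  0  9 ]
Upper-triangular form:
[ 5   0  2 ]
[ 0  -2  2 ]
[ 0   0  9 ]
det(A) = (-1)^1 * (5) * (-2) * (9) = 90  (1 row swap -> sign -1)

det(A) = 90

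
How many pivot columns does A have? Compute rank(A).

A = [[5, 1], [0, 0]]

Row reduction:
Row echelon form:
[ 5  1 ]
[ 0  0 ]
Nonzero rows / pivot columns: 1

rank(A) = 1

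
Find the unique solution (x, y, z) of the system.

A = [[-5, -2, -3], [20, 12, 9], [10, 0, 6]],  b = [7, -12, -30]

Forward elimination on [A|b]:
R2 <- R2 - (-4)*R1:  [  0   4  -3  16 ]
R3 <- R3 - (-2)*R1:  [   0   -4    0  -16 ]
R3 <- R3 - (-1)*R2:  [  0   0  -3   0 ]
Row echelon form:
[ -5  -2  -3  |   7 ]
[  0   4  -3  |  16 ]
[  0   0  -3  |   0 ]
Back-substitution:
z = (0) / -3 = 0
y = (16 - (-3)*(0)) / 4 = 4
x = (7 - (-2)*(4) - (-3)*(0)) / -5 = -3

(-3, 4, 0)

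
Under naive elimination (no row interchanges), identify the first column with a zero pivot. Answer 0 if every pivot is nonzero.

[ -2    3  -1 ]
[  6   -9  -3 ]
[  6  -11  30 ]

first zero-pivot column = 2

Naive forward elimination:
R2 <- R2 - (-3)*R1:  [  0   0  -6 ]
R3 <- R3 - (-3)*R1:  [  0  -2  27 ]
Matrix at this point:
[ -2   3  -1 ]
[  0   0  -6 ]
[  0  -2  27 ]
Pivot entry (2,2) is zero but row 3 has -2 in column 2 -> naive elimination stops; a row interchange (e.g. R2 <-> R3) would be required here.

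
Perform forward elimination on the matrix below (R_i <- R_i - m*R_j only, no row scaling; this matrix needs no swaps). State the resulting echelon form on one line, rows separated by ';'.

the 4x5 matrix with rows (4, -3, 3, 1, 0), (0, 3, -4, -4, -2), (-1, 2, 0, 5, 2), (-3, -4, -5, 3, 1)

Forward elimination:
R3 <- R3 - (-1/4)*R1:  [    0   5/4   3/4  21/4     2 ]
R4 <- R4 - (-3/4)*R1:  [     0  -25/4  -11/4   15/4      1 ]
R3 <- R3 - (5/12)*R2:  [     0      0  29/12  83/12   17/6 ]
R4 <- R4 - (-25/12)*R2:  [       0        0  -133/12   -55/12    -19/6 ]
R4 <- R4 - (-133/29)*R3:  [      0       0       0  787/29  285/29 ]
Row echelon form:
[ 4  -3      3       1       0 ]
[ 0   3     -4      -4      -2 ]
[ 0   0  29/12   83/12    17/6 ]
[ 0   0      0  787/29  285/29 ]

REF = [4 -3 3 1 0; 0 3 -4 -4 -2; 0 0 29/12 83/12 17/6; 0 0 0 787/29 285/29]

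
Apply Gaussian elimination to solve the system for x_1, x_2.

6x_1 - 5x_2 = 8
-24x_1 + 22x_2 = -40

(-2, -4)

Forward elimination on [A|b]:
R2 <- R2 - (-4)*R1:  [  0   2  -8 ]
Row echelon form:
[ 6  -5  |   8 ]
[ 0   2  |  -8 ]
Back-substitution:
x_2 = (-8) / 2 = -4
x_1 = (8 - (-5)*(-4)) / 6 = -2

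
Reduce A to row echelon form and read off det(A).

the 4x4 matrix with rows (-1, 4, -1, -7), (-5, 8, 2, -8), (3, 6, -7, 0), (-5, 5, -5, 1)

Forward elimination:
R2 <- R2 - (5)*R1:  [   0  -12    7   27 ]
R3 <- R3 - (-3)*R1:  [   0   18  -10  -21 ]
R4 <- R4 - (5)*R1:  [   0  -15    0   36 ]
R3 <- R3 - (-3/2)*R2:  [    0     0   1/2  39/2 ]
R4 <- R4 - (5/4)*R2:  [     0      0  -35/4    9/4 ]
R4 <- R4 - (-35/2)*R3:  [     0      0      0  687/2 ]
Upper-triangular form:
[ -1    4   -1     -7 ]
[  0  -12    7     27 ]
[  0    0  1/2   39/2 ]
[  0    0    0  687/2 ]
det(A) = (-1)^0 * (-1) * (-12) * (1/2) * (687/2) = 2061  (0 row swaps -> sign +1)

det(A) = 2061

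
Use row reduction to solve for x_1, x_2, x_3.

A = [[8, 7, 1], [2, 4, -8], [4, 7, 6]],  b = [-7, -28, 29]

Forward elimination on [A|b]:
R2 <- R2 - (1/4)*R1:  [      0     9/4   -33/4  -105/4 ]
R3 <- R3 - (1/2)*R1:  [    0   7/2  11/2  65/2 ]
R3 <- R3 - (14/9)*R2:  [     0      0   55/3  220/3 ]
Row echelon form:
[ 8    7      1  |      -7 ]
[ 0  9/4  -33/4  |  -105/4 ]
[ 0    0   55/3  |   220/3 ]
Back-substitution:
x_3 = (220/3) / (55/3) = 4
x_2 = (-105/4 - (-33/4)*(4)) / (9/4) = 3
x_1 = (-7 - (7)*(3) - (1)*(4)) / 8 = -4

(-4, 3, 4)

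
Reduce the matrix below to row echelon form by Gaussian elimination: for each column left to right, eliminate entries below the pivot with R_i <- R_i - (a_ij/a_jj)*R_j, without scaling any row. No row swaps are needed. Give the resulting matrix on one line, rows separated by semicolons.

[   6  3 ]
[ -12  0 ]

Forward elimination:
R2 <- R2 - (-2)*R1:  [ 0  6 ]
Row echelon form:
[ 6  3 ]
[ 0  6 ]

REF = [6 3; 0 6]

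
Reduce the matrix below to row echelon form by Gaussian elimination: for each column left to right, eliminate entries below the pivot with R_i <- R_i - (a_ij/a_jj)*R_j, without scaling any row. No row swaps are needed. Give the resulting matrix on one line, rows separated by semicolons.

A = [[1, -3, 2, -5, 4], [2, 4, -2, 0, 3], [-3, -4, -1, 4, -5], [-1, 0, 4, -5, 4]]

Forward elimination:
R2 <- R2 - (2)*R1:  [  0  10  -6  10  -5 ]
R3 <- R3 - (-3)*R1:  [   0  -13    5  -11    7 ]
R4 <- R4 - (-1)*R1:  [   0   -3    6  -10    8 ]
R3 <- R3 - (-13/10)*R2:  [     0      0  -14/5      2    1/2 ]
R4 <- R4 - (-3/10)*R2:  [    0     0  21/5    -7  13/2 ]
R4 <- R4 - (-3/2)*R3:  [    0     0     0    -4  29/4 ]
Row echelon form:
[ 1  -3      2  -5     4 ]
[ 0  10     -6  10    -5 ]
[ 0   0  -14/5   2   1/2 ]
[ 0   0      0  -4  29/4 ]

REF = [1 -3 2 -5 4; 0 10 -6 10 -5; 0 0 -14/5 2 1/2; 0 0 0 -4 29/4]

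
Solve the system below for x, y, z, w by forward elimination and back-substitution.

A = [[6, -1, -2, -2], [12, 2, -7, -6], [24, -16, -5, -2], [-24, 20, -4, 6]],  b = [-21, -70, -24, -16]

(-2, -3, 4, 2)

Forward elimination on [A|b]:
R2 <- R2 - (2)*R1:  [   0    4   -3   -2  -28 ]
R3 <- R3 - (4)*R1:  [   0  -12    3    6   60 ]
R4 <- R4 - (-4)*R1:  [    0    16   -12    -2  -100 ]
R3 <- R3 - (-3)*R2:  [   0    0   -6    0  -24 ]
R4 <- R4 - (4)*R2:  [  0   0   0   6  12 ]
Row echelon form:
[ 6  -1  -2  -2  |  -21 ]
[ 0   4  -3  -2  |  -28 ]
[ 0   0  -6   0  |  -24 ]
[ 0   0   0   6  |   12 ]
Back-substitution:
w = (12) / 6 = 2
z = (-24) / -6 = 4
y = (-28 - (-3)*(4) - (-2)*(2)) / 4 = -3
x = (-21 - (-1)*(-3) - (-2)*(4) - (-2)*(2)) / 6 = -2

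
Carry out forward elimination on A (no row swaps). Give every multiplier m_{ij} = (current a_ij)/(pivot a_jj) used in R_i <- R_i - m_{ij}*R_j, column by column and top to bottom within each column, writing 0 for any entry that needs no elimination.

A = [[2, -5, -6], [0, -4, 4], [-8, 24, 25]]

Forward elimination:
R2: entry in column 1 is already 0 -> m_{21} = 0 (no row operation needed)
R3 <- R3 - (-4)*R1:  [ 0  4  1 ]
R3 <- R3 - (-1)*R2:  [ 0  0  5 ]
Multipliers (in order of application): m_{21} = 0, m_{31} = -4, m_{32} = -1

multipliers: 0, -4, -1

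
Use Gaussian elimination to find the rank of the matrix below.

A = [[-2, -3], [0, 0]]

Row reduction:
Row echelon form:
[ -2  -3 ]
[  0   0 ]
Nonzero rows / pivot columns: 1

rank(A) = 1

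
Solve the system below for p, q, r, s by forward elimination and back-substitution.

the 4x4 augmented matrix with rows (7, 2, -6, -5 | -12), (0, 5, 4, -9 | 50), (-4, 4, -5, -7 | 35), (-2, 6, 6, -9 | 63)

(-3, 3, 2, -3)

Forward elimination on [A|b]:
R3 <- R3 - (-4/7)*R1:  [     0   36/7  -59/7  -69/7  197/7 ]
R4 <- R4 - (-2/7)*R1:  [     0   46/7   30/7  -73/7  417/7 ]
R3 <- R3 - (36/35)*R2:  [       0        0  -439/35     -3/5   -163/7 ]
R4 <- R4 - (46/35)*R2:  [      0       0  -34/35     7/5   -43/7 ]
R4 <- R4 - (34/439)*R3:  [         0          0          0    635/439  -1905/439 ]
Row echelon form:
[ 7  2       -6       -5  |        -12 ]
[ 0  5        4       -9  |         50 ]
[ 0  0  -439/35     -3/5  |     -163/7 ]
[ 0  0        0  635/439  |  -1905/439 ]
Back-substitution:
s = (-1905/439) / (635/439) = -3
r = (-163/7 - (-3/5)*(-3)) / (-439/35) = 2
q = (50 - (4)*(2) - (-9)*(-3)) / 5 = 3
p = (-12 - (2)*(3) - (-6)*(2) - (-5)*(-3)) / 7 = -3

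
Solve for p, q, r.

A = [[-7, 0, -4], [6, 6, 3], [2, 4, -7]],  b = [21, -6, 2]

(-3, 2, 0)

Forward elimination on [A|b]:
R2 <- R2 - (-6/7)*R1:  [    0     6  -3/7    12 ]
R3 <- R3 - (-2/7)*R1:  [     0      4  -57/7      8 ]
R3 <- R3 - (2/3)*R2:  [     0      0  -55/7      0 ]
Row echelon form:
[ -7  0     -4  |  21 ]
[  0  6   -3/7  |  12 ]
[  0  0  -55/7  |   0 ]
Back-substitution:
r = (0) / (-55/7) = 0
q = (12 - (-3/7)*(0)) / 6 = 2
p = (21 - (-4)*(0)) / -7 = -3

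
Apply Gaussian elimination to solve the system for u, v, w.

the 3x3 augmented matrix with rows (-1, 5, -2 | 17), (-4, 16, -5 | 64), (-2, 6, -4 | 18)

(-5, 4, 4)

Forward elimination on [A|b]:
R2 <- R2 - (4)*R1:  [  0  -4   3  -4 ]
R3 <- R3 - (2)*R1:  [   0   -4    0  -16 ]
R3 <- R3 - (1)*R2:  [   0    0   -3  -12 ]
Row echelon form:
[ -1   5  -2  |   17 ]
[  0  -4   3  |   -4 ]
[  0   0  -3  |  -12 ]
Back-substitution:
w = (-12) / -3 = 4
v = (-4 - (3)*(4)) / -4 = 4
u = (17 - (5)*(4) - (-2)*(4)) / -1 = -5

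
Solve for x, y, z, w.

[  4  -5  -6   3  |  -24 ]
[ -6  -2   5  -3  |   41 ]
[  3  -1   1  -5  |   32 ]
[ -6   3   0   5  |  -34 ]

(0, -3, 4, -5)

Forward elimination on [A|b]:
R2 <- R2 - (-3/2)*R1:  [     0  -19/2     -4    3/2      5 ]
R3 <- R3 - (3/4)*R1:  [     0   11/4   11/2  -29/4     50 ]
R4 <- R4 - (-3/2)*R1:  [    0  -9/2    -9  19/2   -70 ]
R3 <- R3 - (-11/38)*R2:  [       0        0   165/38  -259/38  1955/38 ]
R4 <- R4 - (9/19)*R2:  [        0         0   -135/19    167/19  -1375/19 ]
R4 <- R4 - (-18/11)*R3:  [      0       0       0  -26/11  130/11 ]
Row echelon form:
[ 4     -5      -6        3  |      -24 ]
[ 0  -19/2      -4      3/2  |        5 ]
[ 0      0  165/38  -259/38  |  1955/38 ]
[ 0      0       0   -26/11  |   130/11 ]
Back-substitution:
w = (130/11) / (-26/11) = -5
z = (1955/38 - (-259/38)*(-5)) / (165/38) = 4
y = (5 - (-4)*(4) - (3/2)*(-5)) / (-19/2) = -3
x = (-24 - (-5)*(-3) - (-6)*(4) - (3)*(-5)) / 4 = 0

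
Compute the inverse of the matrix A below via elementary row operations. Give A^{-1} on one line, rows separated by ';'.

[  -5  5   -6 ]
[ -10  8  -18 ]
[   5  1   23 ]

inverse = [-101/5 121/10 21/5; -14 17/2 3; 5 -3 -1]

Gauss-Jordan on [A | I]:
R1 <- (1/-5)*R1:  [    1    -1   6/5  |  -1/5     0     0 ]
R2 <- R2 - (-10)*R1:  [  0  -2  -6  |  -2   1   0 ]
R3 <- R3 - (5)*R1:  [  0   6  17  |   1   0   1 ]
R2 <- (1/-2)*R2:  [    0     1     3  |     1  -1/2     0 ]
R1 <- R1 - (-1)*R2:  [    1     0  21/5  |   4/5  -1/2     0 ]
R3 <- R3 - (6)*R2:  [  0   0  -1  |  -5   3   1 ]
R3 <- (1/-1)*R3:  [  0   0   1  |   5  -3  -1 ]
R1 <- R1 - (21/5)*R3:  [      1       0       0  |  -101/5  121/10    21/5 ]
R2 <- R2 - (3)*R3:  [    0     1     0  |   -14  17/2     3 ]
Right block of [I | A^{-1}] is the inverse:
[ -101/5  121/10  21/5 ]
[    -14    17/2     3 ]
[      5      -3    -1 ]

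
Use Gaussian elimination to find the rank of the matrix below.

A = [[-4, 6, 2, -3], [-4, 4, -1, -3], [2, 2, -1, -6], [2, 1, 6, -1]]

Row reduction:
R2 <- R2 - (1)*R1:  [  0  -2  -3   0 ]
R3 <- R3 - (-1/2)*R1:  [     0      5      0  -15/2 ]
R4 <- R4 - (-1/2)*R1:  [    0     4     7  -5/2 ]
R3 <- R3 - (-5/2)*R2:  [     0      0  -15/2  -15/2 ]
R4 <- R4 - (-2)*R2:  [    0     0     1  -5/2 ]
R4 <- R4 - (-2/15)*R3:  [    0     0     0  -7/2 ]
Row echelon form:
[ -4   6      2     -3 ]
[  0  -2     -3      0 ]
[  0   0  -15/2  -15/2 ]
[  0   0      0   -7/2 ]
Nonzero rows / pivot columns: 4

rank(A) = 4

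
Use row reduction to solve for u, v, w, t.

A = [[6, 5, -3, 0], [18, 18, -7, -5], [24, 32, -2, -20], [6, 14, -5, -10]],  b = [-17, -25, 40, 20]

(-1, -1, 2, -5)

Forward elimination on [A|b]:
R2 <- R2 - (3)*R1:  [  0   3   2  -5  26 ]
R3 <- R3 - (4)*R1:  [   0   12   10  -20  108 ]
R4 <- R4 - (1)*R1:  [   0    9   -2  -10   37 ]
R3 <- R3 - (4)*R2:  [ 0  0  2  0  4 ]
R4 <- R4 - (3)*R2:  [   0    0   -8    5  -41 ]
R4 <- R4 - (-4)*R3:  [   0    0    0    5  -25 ]
Row echelon form:
[ 6  5  -3   0  |  -17 ]
[ 0  3   2  -5  |   26 ]
[ 0  0   2   0  |    4 ]
[ 0  0   0   5  |  -25 ]
Back-substitution:
t = (-25) / 5 = -5
w = (4) / 2 = 2
v = (26 - (2)*(2) - (-5)*(-5)) / 3 = -1
u = (-17 - (5)*(-1) - (-3)*(2)) / 6 = -1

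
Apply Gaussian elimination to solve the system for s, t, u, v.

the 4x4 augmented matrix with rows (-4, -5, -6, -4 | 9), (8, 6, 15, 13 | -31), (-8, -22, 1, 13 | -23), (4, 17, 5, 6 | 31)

(-4, 3, -2, 1)

Forward elimination on [A|b]:
R2 <- R2 - (-2)*R1:  [   0   -4    3    5  -13 ]
R3 <- R3 - (2)*R1:  [   0  -12   13   21  -41 ]
R4 <- R4 - (-1)*R1:  [  0  12  -1   2  40 ]
R3 <- R3 - (3)*R2:  [  0   0   4   6  -2 ]
R4 <- R4 - (-3)*R2:  [  0   0   8  17   1 ]
R4 <- R4 - (2)*R3:  [ 0  0  0  5  5 ]
Row echelon form:
[ -4  -5  -6  -4  |    9 ]
[  0  -4   3   5  |  -13 ]
[  0   0   4   6  |   -2 ]
[  0   0   0   5  |    5 ]
Back-substitution:
v = (5) / 5 = 1
u = (-2 - (6)*(1)) / 4 = -2
t = (-13 - (3)*(-2) - (5)*(1)) / -4 = 3
s = (9 - (-5)*(3) - (-6)*(-2) - (-4)*(1)) / -4 = -4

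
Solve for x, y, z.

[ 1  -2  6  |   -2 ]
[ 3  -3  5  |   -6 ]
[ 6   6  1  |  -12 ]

(-2, 0, 0)

Forward elimination on [A|b]:
R2 <- R2 - (3)*R1:  [   0    3  -13    0 ]
R3 <- R3 - (6)*R1:  [   0   18  -35    0 ]
R3 <- R3 - (6)*R2:  [  0   0  43   0 ]
Row echelon form:
[ 1  -2    6  |  -2 ]
[ 0   3  -13  |   0 ]
[ 0   0   43  |   0 ]
Back-substitution:
z = (0) / 43 = 0
y = (0 - (-13)*(0)) / 3 = 0
x = (-2 - (-2)*(0) - (6)*(0)) / 1 = -2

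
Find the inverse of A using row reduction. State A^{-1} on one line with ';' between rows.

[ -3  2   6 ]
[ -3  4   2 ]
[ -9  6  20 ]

inverse = [-17/3 1/3 5/3; -7/2 1/2 1; -3/2 0 1/2]

Gauss-Jordan on [A | I]:
R1 <- (1/-3)*R1:  [    1  -2/3    -2  |  -1/3     0     0 ]
R2 <- R2 - (-3)*R1:  [  0   2  -4  |  -1   1   0 ]
R3 <- R3 - (-9)*R1:  [  0   0   2  |  -3   0   1 ]
R2 <- (1/2)*R2:  [    0     1    -2  |  -1/2   1/2     0 ]
R1 <- R1 - (-2/3)*R2:  [     1      0  -10/3  |   -2/3    1/3      0 ]
R3 <- (1/2)*R3:  [    0     0     1  |  -3/2     0   1/2 ]
R1 <- R1 - (-10/3)*R3:  [     1      0      0  |  -17/3    1/3    5/3 ]
R2 <- R2 - (-2)*R3:  [    0     1     0  |  -7/2   1/2     1 ]
Right block of [I | A^{-1}] is the inverse:
[ -17/3  1/3  5/3 ]
[  -7/2  1/2    1 ]
[  -3/2    0  1/2 ]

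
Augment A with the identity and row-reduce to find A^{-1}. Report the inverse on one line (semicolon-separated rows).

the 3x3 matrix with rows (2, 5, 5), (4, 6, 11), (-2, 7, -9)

Gauss-Jordan on [A | I]:
R1 <- (1/2)*R1:  [   1  5/2  5/2  |  1/2    0    0 ]
R2 <- R2 - (4)*R1:  [  0  -4   1  |  -2   1   0 ]
R3 <- R3 - (-2)*R1:  [  0  12  -4  |   1   0   1 ]
R2 <- (1/-4)*R2:  [    0     1  -1/4  |   1/2  -1/4     0 ]
R1 <- R1 - (5/2)*R2:  [    1     0  25/8  |  -3/4   5/8     0 ]
R3 <- R3 - (12)*R2:  [  0   0  -1  |  -5   3   1 ]
R3 <- (1/-1)*R3:  [  0   0   1  |   5  -3  -1 ]
R1 <- R1 - (25/8)*R3:  [      1       0       0  |  -131/8      10    25/8 ]
R2 <- R2 - (-1/4)*R3:  [    0     1     0  |   7/4    -1  -1/4 ]
Right block of [I | A^{-1}] is the inverse:
[ -131/8  10  25/8 ]
[    7/4  -1  -1/4 ]
[      5  -3    -1 ]

inverse = [-131/8 10 25/8; 7/4 -1 -1/4; 5 -3 -1]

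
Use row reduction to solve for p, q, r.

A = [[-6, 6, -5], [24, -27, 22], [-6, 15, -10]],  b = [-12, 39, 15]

(5, 3, 0)

Forward elimination on [A|b]:
R2 <- R2 - (-4)*R1:  [  0  -3   2  -9 ]
R3 <- R3 - (1)*R1:  [  0   9  -5  27 ]
R3 <- R3 - (-3)*R2:  [ 0  0  1  0 ]
Row echelon form:
[ -6   6  -5  |  -12 ]
[  0  -3   2  |   -9 ]
[  0   0   1  |    0 ]
Back-substitution:
r = (0) / 1 = 0
q = (-9 - (2)*(0)) / -3 = 3
p = (-12 - (6)*(3) - (-5)*(0)) / -6 = 5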